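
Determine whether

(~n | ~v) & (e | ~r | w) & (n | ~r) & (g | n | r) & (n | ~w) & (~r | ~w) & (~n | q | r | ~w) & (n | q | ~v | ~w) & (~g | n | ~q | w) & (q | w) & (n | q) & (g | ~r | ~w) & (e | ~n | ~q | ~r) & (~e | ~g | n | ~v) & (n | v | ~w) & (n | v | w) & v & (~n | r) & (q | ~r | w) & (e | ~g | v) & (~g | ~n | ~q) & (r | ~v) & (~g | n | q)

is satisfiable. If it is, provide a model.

Case v = True:
  (~n | ~v) forces n = False.
  (n | ~r) forces r = False.
  Clause (r | ~v) is falsified — contradiction.
Case v = False:
  Clause (v) is falsified — contradiction.
Both cases fail, so the formula is unsatisfiable.

The formula is unsatisfiable.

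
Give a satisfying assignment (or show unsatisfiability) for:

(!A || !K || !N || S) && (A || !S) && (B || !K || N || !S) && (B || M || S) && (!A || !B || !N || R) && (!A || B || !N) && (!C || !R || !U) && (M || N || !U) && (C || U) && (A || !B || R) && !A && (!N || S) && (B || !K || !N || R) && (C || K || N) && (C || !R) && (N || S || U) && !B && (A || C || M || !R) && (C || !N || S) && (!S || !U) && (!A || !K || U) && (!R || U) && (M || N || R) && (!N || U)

Unit clause (!A) forces A = False.
Unit clause (!B) forces B = False.
In (A || !S) only !S is left, so S = False.
In (B || M || S) only M is left, so M = True.
In (!N || S) only !N is left, so N = False.
In (N || S || U) only U is left, so U = True.
Set R = False.
Set C = False.
  then (C || K || N) forces K = True.
All clauses satisfied.

N=F, M=T, R=F, B=F, U=T, S=F, C=F, A=F, K=T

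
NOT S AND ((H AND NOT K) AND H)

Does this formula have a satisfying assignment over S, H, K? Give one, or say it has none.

S=F, H=T, K=F

  NOT S = True
  (H AND NOT K) AND H = True
    H AND NOT K = True
      NOT K = True
Both conjuncts True, so the formula holds.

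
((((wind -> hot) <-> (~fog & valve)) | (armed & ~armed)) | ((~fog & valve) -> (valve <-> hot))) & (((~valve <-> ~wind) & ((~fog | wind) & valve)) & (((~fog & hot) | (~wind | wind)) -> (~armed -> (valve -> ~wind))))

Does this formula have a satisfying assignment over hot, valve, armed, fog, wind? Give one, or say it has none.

hot = False, valve = True, armed = True, fog = True, wind = True

  (((wind -> hot) <-> (~fog & valve)) | (armed & ~armed)) | ((~fog & valve) -> (valve <-> hot)) = True
    ((wind -> hot) <-> (~fog & valve)) | (armed & ~armed) = True
      (wind -> hot) <-> (~fog & valve) = True
        wind -> hot = False
        ~fog & valve = False
          ~fog = False
      armed & ~armed = False
        ~armed = False
    (~fog & valve) -> (valve <-> hot) = True
      ~fog & valve = False
        ~fog = False
      valve <-> hot = False
  ((~valve <-> ~wind) & ((~fog | wind) & valve)) & (((~fog & hot) | (~wind | wind)) -> (~armed -> (valve -> ~wind))) = True
    (~valve <-> ~wind) & ((~fog | wind) & valve) = True
      ~valve <-> ~wind = True
        ~valve = False
        ~wind = False
      (~fog | wind) & valve = True
        ~fog | wind = True
          ~fog = False
    ((~fog & hot) | (~wind | wind)) -> (~armed -> (valve -> ~wind)) = True
      (~fog & hot) | (~wind | wind) = True
        ~fog & hot = False
          ~fog = False
        ~wind | wind = True
          ~wind = False
      ~armed -> (valve -> ~wind) = True
        ~armed = False
        valve -> ~wind = False
          ~wind = False
Both conjuncts True, so the formula holds.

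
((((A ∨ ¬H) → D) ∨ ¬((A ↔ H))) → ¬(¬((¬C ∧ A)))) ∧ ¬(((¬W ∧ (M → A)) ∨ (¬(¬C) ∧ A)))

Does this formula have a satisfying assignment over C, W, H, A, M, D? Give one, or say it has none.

C = False; W = True; H = True; A = True; M = False; D = False

  (((A ∨ ¬H) → D) ∨ ¬((A ↔ H))) → ¬(¬((¬C ∧ A))) = True
    ((A ∨ ¬H) → D) ∨ ¬((A ↔ H)) = False
      (A ∨ ¬H) → D = False
        A ∨ ¬H = True
          ¬H = False
      ¬((A ↔ H)) = False
        A ↔ H = True
    ¬(¬((¬C ∧ A))) = True
      ¬((¬C ∧ A)) = False
        ¬C ∧ A = True
          ¬C = True
  ¬(((¬W ∧ (M → A)) ∨ (¬(¬C) ∧ A))) = True
    (¬W ∧ (M → A)) ∨ (¬(¬C) ∧ A) = False
      ¬W ∧ (M → A) = False
        ¬W = False
        M → A = True
      ¬(¬C) ∧ A = False
        ¬(¬C) = False
          ¬C = True
Both conjuncts True, so the formula holds.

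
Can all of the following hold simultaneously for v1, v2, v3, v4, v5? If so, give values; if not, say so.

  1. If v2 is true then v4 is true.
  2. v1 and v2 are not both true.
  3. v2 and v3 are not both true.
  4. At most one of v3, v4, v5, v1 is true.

v1 = False, v2 = False, v3 = True, v4 = False, v5 = False

  (1) v2=F ⇒ v4: vacuous ✓
  (2) v1=F, v2=F — not both ✓
  (3) v2=F, v3=T — not both ✓
  (4) {v3, v4, v5, v1}: 1 true — at most one ✓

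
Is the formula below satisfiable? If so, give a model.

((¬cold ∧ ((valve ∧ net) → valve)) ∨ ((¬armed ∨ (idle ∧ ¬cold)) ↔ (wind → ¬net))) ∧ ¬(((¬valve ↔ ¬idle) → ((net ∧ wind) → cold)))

valve = True, net = True, wind = True, cold = False, armed = False, idle = True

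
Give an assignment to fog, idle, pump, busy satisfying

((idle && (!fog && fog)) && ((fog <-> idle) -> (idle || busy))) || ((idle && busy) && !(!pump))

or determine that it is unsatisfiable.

fog: True, idle: True, pump: True, busy: True

  ((idle && (!fog && fog)) && ((fog <-> idle) -> (idle || busy))) || ((idle && busy) && !(!pump)) = True
    (idle && (!fog && fog)) && ((fog <-> idle) -> (idle || busy)) = False
      idle && (!fog && fog) = False
        !fog && fog = False
          !fog = False
      (fog <-> idle) -> (idle || busy) = True
        fog <-> idle = True
        idle || busy = True
    (idle && busy) && !(!pump) = True
      idle && busy = True
      !(!pump) = True
        !pump = False
The formula evaluates to True.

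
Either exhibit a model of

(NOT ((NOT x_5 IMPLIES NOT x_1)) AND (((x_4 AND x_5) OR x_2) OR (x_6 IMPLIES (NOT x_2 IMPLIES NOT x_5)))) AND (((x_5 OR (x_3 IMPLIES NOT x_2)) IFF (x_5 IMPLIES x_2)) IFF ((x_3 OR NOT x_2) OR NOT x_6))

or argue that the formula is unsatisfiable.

x_1=T, x_2=F, x_3=F, x_4=F, x_5=F, x_6=F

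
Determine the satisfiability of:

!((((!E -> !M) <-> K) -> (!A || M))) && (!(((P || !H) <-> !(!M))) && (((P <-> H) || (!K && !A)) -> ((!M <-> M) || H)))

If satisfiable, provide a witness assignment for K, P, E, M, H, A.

K=T; P=T; E=F; M=F; H=T; A=T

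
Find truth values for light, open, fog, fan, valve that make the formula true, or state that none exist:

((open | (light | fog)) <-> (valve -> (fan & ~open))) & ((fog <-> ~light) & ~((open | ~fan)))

light = True, open = False, fog = False, fan = True, valve = True

  (open | (light | fog)) <-> (valve -> (fan & ~open)) = True
    open | (light | fog) = True
      light | fog = True
    valve -> (fan & ~open) = True
      fan & ~open = True
        ~open = True
  (fog <-> ~light) & ~((open | ~fan)) = True
    fog <-> ~light = True
      ~light = False
    ~((open | ~fan)) = True
      open | ~fan = False
        ~fan = False
Both conjuncts True, so the formula holds.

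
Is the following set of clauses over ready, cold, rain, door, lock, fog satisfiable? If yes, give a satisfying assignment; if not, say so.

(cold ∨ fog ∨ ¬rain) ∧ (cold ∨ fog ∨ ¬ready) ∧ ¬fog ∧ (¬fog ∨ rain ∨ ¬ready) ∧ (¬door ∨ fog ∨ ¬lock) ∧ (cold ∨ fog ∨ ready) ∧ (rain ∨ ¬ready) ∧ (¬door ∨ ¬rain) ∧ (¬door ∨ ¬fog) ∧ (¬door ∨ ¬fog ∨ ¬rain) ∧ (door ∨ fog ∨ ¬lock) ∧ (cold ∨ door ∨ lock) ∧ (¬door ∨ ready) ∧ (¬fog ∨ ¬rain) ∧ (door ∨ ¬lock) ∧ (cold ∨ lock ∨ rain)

Unit clause (¬fog) forces fog = False.
Set ready = False.
  then (cold ∨ fog ∨ ready) forces cold = True.
  then (¬door ∨ ready) forces door = False.
  then (door ∨ ¬lock) forces lock = False.
Set rain = False.
All clauses satisfied.

ready: False, cold: True, rain: False, door: False, lock: False, fog: False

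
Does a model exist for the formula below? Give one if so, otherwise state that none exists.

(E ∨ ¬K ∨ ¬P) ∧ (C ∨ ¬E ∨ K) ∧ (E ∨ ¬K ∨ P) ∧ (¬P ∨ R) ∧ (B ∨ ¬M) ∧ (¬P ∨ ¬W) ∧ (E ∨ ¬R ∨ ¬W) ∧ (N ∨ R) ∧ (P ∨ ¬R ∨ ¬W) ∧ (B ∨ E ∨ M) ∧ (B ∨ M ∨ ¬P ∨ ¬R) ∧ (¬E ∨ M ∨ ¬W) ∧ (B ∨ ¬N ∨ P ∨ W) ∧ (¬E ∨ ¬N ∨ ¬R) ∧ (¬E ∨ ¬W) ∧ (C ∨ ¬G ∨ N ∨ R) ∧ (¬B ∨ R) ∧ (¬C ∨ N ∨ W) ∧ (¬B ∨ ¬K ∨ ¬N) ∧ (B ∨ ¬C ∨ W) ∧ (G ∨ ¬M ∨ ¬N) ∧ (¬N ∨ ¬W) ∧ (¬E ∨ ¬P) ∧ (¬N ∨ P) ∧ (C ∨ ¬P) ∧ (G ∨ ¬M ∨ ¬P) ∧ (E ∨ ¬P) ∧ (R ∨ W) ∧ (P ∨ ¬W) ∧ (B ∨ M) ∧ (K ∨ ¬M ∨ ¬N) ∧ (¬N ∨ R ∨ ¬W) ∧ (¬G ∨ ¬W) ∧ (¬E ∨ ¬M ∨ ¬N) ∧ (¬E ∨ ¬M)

N = False, G = True, C = False, E = False, M = False, P = False, B = True, K = False, W = False, R = True

Try N = True:
  (¬N ∨ ¬W) forces W = False.
  (¬N ∨ P) forces P = True.
  (¬P ∨ R) forces R = True.
  (¬E ∨ ¬N ∨ ¬R) forces E = False.
  clause (E ∨ ¬P) is falsified — backtrack.
So N = False.
  then (N ∨ R) forces R = True.
Set G = True.
  then (¬G ∨ ¬W) forces W = False.
  then (¬C ∨ N ∨ W) forces C = False.
  then (C ∨ ¬P) forces P = False.
Set E = False.
  then (E ∨ ¬K ∨ P) forces K = False.
Set M = False.
  then (B ∨ E ∨ M) forces B = True.
All clauses satisfied.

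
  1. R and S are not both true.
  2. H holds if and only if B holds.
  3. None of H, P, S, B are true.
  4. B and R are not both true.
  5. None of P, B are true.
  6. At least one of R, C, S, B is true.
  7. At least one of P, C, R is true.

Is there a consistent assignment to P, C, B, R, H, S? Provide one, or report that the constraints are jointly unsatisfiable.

P = False, C = True, B = False, R = False, H = False, S = False

  (1) R=F, S=F — not both ✓
  (2) H=F, B=F — same ✓
  (3) {H, P, S, B}: 0 true — none ✓
  (4) B=F, R=F — not both ✓
  (5) {P, B}: 0 true — none ✓
  (6) {R, C, S, B}: 1 true — at least one ✓
  (7) {P, C, R}: 1 true — at least one ✓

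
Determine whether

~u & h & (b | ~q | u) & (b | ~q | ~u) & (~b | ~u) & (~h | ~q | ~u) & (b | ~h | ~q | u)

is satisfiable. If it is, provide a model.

b = True; q = False; h = True; u = False

Unit clause (~u) forces u = False.
Unit clause (h) forces h = True.
Set b = True.
Set q = False.
Check each clause:
  (~u): ~u holds.
  (h): h holds.
  (b | ~q | u): b holds.
  (b | ~q | ~u): b holds.
  (~b | ~u): ~u holds.
  (~h | ~q | ~u): ~q holds.
  (b | ~h | ~q | u): b holds.
All clauses satisfied.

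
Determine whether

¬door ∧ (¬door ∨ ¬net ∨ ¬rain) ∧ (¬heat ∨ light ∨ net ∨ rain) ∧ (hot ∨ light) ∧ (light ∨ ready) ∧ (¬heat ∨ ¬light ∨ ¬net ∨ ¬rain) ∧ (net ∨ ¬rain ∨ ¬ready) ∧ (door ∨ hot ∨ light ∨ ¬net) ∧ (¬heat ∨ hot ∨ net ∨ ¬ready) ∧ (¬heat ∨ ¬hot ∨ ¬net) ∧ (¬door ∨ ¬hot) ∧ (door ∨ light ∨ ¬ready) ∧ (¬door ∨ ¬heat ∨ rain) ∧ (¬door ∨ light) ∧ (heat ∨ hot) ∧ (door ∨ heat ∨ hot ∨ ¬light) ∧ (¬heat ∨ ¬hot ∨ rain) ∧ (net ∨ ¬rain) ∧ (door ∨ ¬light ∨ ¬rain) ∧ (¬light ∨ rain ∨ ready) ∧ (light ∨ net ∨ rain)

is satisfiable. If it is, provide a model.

light = True; net = True; door = False; heat = True; hot = False; ready = True; rain = False

Unit clause (¬door) forces door = False.
Try light = False:
  (hot ∨ light) forces hot = True.
  (light ∨ ready) forces ready = True.
  clause (door ∨ light ∨ ¬ready) is falsified — backtrack.
So light = True.
  then (door ∨ ¬light ∨ ¬rain) forces rain = False.
  then (¬light ∨ rain ∨ ready) forces ready = True.
Set net = True.
Set heat = True.
  then (¬heat ∨ ¬hot ∨ ¬net) forces hot = False.
All clauses satisfied.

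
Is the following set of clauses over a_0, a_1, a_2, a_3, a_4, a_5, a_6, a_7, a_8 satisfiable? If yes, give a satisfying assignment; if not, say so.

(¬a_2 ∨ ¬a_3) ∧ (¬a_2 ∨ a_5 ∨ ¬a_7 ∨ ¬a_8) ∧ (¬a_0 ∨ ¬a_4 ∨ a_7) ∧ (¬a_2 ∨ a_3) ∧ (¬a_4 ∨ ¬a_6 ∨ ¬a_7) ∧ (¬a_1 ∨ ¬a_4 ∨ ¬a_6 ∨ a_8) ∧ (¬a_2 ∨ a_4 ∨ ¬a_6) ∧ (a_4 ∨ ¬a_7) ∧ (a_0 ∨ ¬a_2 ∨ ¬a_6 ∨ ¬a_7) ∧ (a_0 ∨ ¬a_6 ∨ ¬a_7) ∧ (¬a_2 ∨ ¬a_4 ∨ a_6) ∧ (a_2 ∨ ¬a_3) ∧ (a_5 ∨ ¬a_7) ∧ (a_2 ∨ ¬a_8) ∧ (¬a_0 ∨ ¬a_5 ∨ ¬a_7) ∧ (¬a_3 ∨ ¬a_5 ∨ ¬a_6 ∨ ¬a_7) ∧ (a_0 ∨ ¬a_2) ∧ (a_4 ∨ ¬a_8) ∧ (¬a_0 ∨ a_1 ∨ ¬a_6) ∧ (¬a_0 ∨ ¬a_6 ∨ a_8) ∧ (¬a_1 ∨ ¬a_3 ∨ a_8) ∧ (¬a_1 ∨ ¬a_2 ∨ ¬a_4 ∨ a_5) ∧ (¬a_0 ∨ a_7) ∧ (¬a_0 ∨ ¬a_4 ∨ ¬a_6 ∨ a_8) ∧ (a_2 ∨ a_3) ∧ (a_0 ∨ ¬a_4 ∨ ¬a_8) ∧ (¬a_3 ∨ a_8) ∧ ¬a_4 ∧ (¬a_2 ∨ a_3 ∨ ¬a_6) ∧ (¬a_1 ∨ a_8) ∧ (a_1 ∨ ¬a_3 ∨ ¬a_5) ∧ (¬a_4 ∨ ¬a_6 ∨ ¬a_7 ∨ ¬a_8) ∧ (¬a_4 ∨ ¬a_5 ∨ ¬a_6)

Case a_2 = True:
  (¬a_2 ∨ ¬a_3) forces a_3 = False.
  Clause (¬a_2 ∨ a_3) is falsified — contradiction.
Case a_2 = False:
  (a_2 ∨ ¬a_3) forces a_3 = False.
  Clause (a_2 ∨ a_3) is falsified — contradiction.
Both cases fail, so the formula is unsatisfiable.

UNSATISFIABLE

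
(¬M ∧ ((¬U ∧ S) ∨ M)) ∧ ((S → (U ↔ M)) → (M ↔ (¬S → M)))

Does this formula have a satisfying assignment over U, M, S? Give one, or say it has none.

Case M = True: the conjunct ¬M is False.
Case M = False: the formula simplifies to (¬U ∧ S) ∧ ((S → ¬U) → ¬S).
  U = True: the conjunct ¬U is False.
  U = False: simplifies to S ∧ ¬S.
    S = True: the conjunct ¬S is False.
    S = False: the conjunct S is False.
Both cases fail — unsatisfiable.

No satisfying assignment exists.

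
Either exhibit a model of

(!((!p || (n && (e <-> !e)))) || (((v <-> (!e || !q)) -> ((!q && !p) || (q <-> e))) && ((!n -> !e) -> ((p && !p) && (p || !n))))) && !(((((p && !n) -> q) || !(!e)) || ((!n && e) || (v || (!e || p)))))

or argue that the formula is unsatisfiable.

Unsatisfiable

The conjunct !(((((p && !n) -> q) || !(!e)) || ((!n && e) || (v || (!e || p))))) is unsatisfiable on its own:
  p = True: this becomes !((((!n -> q) || !(!e)) || True)) = False.
  p = False: this becomes !((True || ((!n && e) || (v || !e)))) = False.
So the whole conjunction is unsatisfiable.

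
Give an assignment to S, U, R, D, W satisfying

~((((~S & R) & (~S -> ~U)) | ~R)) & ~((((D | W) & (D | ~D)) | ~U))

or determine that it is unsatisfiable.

S = True, U = True, R = True, D = False, W = False

  ~((((~S & R) & (~S -> ~U)) | ~R)) = True
    ((~S & R) & (~S -> ~U)) | ~R = False
      (~S & R) & (~S -> ~U) = False
        ~S & R = False
          ~S = False
        ~S -> ~U = True
          ~S = False
          ~U = False
      ~R = False
  ~((((D | W) & (D | ~D)) | ~U)) = True
    ((D | W) & (D | ~D)) | ~U = False
      (D | W) & (D | ~D) = False
        D | W = False
        D | ~D = True
          ~D = True
      ~U = False
Both conjuncts True, so the formula holds.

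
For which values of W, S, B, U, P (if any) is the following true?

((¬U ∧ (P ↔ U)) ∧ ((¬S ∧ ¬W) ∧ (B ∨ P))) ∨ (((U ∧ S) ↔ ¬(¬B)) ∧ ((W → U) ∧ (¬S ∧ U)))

W = False, S = False, B = True, U = False, P = False

  ((¬U ∧ (P ↔ U)) ∧ ((¬S ∧ ¬W) ∧ (B ∨ P))) ∨ (((U ∧ S) ↔ ¬(¬B)) ∧ ((W → U) ∧ (¬S ∧ U))) = True
    (¬U ∧ (P ↔ U)) ∧ ((¬S ∧ ¬W) ∧ (B ∨ P)) = True
      ¬U ∧ (P ↔ U) = True
        ¬U = True
        P ↔ U = True
      (¬S ∧ ¬W) ∧ (B ∨ P) = True
        ¬S ∧ ¬W = True
          ¬S = True
          ¬W = True
        B ∨ P = True
    ((U ∧ S) ↔ ¬(¬B)) ∧ ((W → U) ∧ (¬S ∧ U)) = False
      (U ∧ S) ↔ ¬(¬B) = False
        U ∧ S = False
        ¬(¬B) = True
          ¬B = False
      (W → U) ∧ (¬S ∧ U) = False
        W → U = True
        ¬S ∧ U = False
          ¬S = True
The formula evaluates to True.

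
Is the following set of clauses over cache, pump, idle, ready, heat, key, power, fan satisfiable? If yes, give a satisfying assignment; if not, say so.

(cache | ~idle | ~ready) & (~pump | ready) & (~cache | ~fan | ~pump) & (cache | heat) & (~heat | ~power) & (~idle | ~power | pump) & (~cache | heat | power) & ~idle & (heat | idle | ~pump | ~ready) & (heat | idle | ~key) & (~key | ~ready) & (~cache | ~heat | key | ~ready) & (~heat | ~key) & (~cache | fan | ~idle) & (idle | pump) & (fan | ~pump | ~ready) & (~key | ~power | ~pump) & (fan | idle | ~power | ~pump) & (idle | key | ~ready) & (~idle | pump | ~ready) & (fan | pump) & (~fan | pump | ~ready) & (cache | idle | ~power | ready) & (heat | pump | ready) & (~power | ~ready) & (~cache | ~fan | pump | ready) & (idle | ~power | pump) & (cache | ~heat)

Unsatisfiable — no assignment works.

Case ready = True:
  (~idle) forces idle = False.
  (~key | ~ready) forces key = False.
  Clause (idle | key | ~ready) is falsified — contradiction.
Case ready = False:
  (~pump | ready) forces pump = False.
  (~idle) forces idle = False.
  Clause (idle | pump) is falsified — contradiction.
Both cases fail, so the formula is unsatisfiable.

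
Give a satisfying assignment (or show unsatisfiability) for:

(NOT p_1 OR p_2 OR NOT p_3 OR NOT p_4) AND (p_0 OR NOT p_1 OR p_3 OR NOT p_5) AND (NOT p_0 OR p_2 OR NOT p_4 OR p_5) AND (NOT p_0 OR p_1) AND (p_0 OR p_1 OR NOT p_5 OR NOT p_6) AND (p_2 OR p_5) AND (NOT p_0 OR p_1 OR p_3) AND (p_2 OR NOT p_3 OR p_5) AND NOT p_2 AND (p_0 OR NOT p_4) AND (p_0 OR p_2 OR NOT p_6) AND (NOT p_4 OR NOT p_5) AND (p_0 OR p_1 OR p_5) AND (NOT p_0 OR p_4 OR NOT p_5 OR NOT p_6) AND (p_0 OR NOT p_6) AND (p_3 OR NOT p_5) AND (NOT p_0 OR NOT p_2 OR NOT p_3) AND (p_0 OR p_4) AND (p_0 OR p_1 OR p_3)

p_0=T, p_1=T, p_2=F, p_3=T, p_4=F, p_5=T, p_6=F

Unit clause (NOT p_2) forces p_2 = False.
In (p_2 OR p_5) only p_5 is left, so p_5 = True.
In (NOT p_4 OR NOT p_5) only NOT p_4 is left, so p_4 = False.
In (p_3 OR NOT p_5) only p_3 is left, so p_3 = True.
In (p_0 OR p_4) only p_0 is left, so p_0 = True.
In (NOT p_0 OR p_1) only p_1 is left, so p_1 = True.
In (NOT p_0 OR p_4 OR NOT p_5 OR NOT p_6) only NOT p_6 is left, so p_6 = False.
All clauses satisfied.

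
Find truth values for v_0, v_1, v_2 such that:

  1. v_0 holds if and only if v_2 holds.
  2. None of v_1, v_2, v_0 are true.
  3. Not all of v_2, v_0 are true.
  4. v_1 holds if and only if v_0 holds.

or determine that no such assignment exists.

v_0 = False; v_1 = False; v_2 = False

  (1) v_0=F, v_2=F — same ✓
  (2) {v_1, v_2, v_0}: 0 true — none ✓
  (3) {v_2, v_0}: 0/2 true — not all ✓
  (4) v_1=F, v_0=F — same ✓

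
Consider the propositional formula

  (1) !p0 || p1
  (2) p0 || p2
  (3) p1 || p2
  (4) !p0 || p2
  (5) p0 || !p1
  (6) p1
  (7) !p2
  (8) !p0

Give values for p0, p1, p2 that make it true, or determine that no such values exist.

Case p0 = True:
  Clause (!p0) is falsified — contradiction.
Case p0 = False:
  (p0 || p2) forces p2 = True.
  Clause (!p2) is falsified — contradiction.
Both cases fail, so the formula is unsatisfiable.

Unsatisfiable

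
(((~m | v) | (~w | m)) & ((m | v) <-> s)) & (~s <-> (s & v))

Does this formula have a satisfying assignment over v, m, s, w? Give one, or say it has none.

v = False, m = True, s = True, w = False

  ((~m | v) | (~w | m)) & ((m | v) <-> s) = True
    (~m | v) | (~w | m) = True
      ~m | v = False
        ~m = False
      ~w | m = True
        ~w = True
    (m | v) <-> s = True
      m | v = True
  ~s <-> (s & v) = True
    ~s = False
    s & v = False
Both conjuncts True, so the formula holds.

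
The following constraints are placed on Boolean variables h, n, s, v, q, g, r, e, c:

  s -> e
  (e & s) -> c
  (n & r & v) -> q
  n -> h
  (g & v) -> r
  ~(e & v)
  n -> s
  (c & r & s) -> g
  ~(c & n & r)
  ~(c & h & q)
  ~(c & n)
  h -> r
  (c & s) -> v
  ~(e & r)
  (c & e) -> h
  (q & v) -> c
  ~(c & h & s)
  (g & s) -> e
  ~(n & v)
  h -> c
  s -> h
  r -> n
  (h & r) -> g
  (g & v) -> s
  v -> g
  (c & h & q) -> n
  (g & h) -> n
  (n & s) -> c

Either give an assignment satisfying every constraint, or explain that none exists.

h: False, n: False, s: False, v: False, q: False, g: False, r: False, e: False, c: True

Set h = False.
  then (h | ~n) forces n = False.
  then (n | ~r) forces r = False.
  then (h | ~s) forces s = False.
Try v = True:
  (~e | ~v) forces e = False.
  (~g | s | ~v) forces g = False.
  clause (g | ~v) is falsified — backtrack.
So v = False.
Set q = False.
Set g = False.
Set e = False.
Set c = True.
All clauses satisfied.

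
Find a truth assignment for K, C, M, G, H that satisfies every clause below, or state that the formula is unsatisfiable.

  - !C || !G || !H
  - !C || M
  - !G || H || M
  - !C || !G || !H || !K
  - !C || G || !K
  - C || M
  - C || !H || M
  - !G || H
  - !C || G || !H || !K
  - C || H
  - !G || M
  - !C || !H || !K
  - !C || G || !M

K = False; C = False; M = True; G = False; H = True

Set K = False.
Try C = True:
  (!C || M) forces M = True.
  (!C || G || !M) forces G = True.
  (!C || !G || !H) forces H = False.
  clause (!G || H) is falsified — backtrack.
So C = False.
  then (C || M) forces M = True.
  then (C || H) forces H = True.
Set G = False.
All clauses satisfied.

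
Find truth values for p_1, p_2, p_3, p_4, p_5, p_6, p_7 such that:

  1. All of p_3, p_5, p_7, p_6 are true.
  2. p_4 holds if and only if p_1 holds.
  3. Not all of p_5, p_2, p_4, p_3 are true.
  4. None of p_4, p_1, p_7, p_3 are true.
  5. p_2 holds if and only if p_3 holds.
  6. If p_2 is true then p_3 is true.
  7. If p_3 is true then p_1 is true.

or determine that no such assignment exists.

Case p_3 = True:
  Constraint (4) is violated (p_3=T) — contradiction.
Case p_3 = False:
  Constraint (1) is violated (p_3=F) — contradiction.
Both cases fail — unsatisfiable.

Unsatisfiable — no assignment works.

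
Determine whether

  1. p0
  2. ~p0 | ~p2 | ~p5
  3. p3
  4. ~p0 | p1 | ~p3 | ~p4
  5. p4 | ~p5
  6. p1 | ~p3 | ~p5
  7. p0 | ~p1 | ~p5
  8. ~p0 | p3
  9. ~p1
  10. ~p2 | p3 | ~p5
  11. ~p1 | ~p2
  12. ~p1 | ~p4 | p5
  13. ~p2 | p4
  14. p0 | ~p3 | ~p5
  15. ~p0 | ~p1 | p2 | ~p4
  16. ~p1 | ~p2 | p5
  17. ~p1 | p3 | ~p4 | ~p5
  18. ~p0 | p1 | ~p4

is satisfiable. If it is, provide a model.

p0 = True, p1 = False, p2 = False, p3 = True, p4 = False, p5 = False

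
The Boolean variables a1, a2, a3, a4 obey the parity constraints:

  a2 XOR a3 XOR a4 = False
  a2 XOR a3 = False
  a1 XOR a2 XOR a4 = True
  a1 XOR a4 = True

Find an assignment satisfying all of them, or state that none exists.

a1: True; a2: False; a3: False; a4: False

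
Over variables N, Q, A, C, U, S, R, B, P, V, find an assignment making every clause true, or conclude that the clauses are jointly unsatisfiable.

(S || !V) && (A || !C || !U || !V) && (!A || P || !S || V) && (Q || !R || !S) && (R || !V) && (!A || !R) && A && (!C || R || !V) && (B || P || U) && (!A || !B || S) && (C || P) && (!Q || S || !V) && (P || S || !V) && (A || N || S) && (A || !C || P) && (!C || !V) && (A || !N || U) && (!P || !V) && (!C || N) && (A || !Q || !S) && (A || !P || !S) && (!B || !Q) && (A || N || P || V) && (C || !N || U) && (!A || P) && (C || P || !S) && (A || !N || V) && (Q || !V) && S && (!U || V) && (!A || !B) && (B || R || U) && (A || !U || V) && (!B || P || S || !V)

Unsatisfiable

Case A = True:
  (!A || !R) forces R = False.
  (R || !V) forces V = False.
  (!A || P) forces P = True.
  (S) forces S = True.
  (!U || V) forces U = False.
  (!A || !B) forces B = False.
  Clause (B || R || U) is falsified — contradiction.
Case A = False:
  Clause (A) is falsified — contradiction.
Both cases fail, so the formula is unsatisfiable.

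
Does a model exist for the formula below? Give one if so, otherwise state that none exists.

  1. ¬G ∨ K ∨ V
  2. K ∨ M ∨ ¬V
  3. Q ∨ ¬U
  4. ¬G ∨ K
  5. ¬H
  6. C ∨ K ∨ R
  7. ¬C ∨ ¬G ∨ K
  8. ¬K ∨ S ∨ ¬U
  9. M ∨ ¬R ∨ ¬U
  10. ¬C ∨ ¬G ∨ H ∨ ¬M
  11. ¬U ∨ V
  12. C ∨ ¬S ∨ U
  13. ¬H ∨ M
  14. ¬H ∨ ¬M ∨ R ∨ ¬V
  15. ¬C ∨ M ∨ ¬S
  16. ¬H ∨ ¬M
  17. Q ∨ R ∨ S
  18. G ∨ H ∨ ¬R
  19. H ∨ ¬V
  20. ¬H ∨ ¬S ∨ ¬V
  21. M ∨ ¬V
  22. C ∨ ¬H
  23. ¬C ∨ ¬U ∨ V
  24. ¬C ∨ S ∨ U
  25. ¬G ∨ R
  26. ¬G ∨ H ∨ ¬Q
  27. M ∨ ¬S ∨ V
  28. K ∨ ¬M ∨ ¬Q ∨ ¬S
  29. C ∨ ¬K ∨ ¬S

R: False, Q: False, C: True, H: False, V: False, K: True, U: False, G: False, M: True, S: True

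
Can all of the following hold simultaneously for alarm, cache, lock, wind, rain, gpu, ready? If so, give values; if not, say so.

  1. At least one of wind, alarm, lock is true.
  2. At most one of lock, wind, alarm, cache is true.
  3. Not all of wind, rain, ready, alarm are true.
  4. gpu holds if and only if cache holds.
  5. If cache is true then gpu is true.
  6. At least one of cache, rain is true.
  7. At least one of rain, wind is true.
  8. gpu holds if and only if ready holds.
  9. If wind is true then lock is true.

alarm: False, cache: False, lock: True, wind: False, rain: True, gpu: False, ready: False

  (1) {wind, alarm, lock}: 1 true — at least one ✓
  (2) {lock, wind, alarm, cache}: 1 true — at most one ✓
  (3) {wind, rain, ready, alarm}: 1/4 true — not all ✓
  (4) gpu=F, cache=F — same ✓
  (5) cache=F ⇒ gpu: vacuous ✓
  (6) {cache, rain}: 1 true — at least one ✓
  (7) {rain, wind}: 1 true — at least one ✓
  (8) gpu=F, ready=F — same ✓
  (9) wind=F ⇒ lock: vacuous ✓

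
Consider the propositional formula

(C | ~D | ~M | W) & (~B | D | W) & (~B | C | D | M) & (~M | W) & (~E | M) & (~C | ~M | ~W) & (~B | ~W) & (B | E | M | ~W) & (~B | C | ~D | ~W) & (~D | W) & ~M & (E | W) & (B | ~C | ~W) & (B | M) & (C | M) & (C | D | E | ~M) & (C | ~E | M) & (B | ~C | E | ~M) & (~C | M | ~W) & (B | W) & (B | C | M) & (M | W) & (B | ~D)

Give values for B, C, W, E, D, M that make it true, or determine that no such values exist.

No satisfying assignment exists.

Case B = True:
  (~B | ~W) forces W = False.
  (~B | D | W) forces D = True.
  Clause (~D | W) is falsified — contradiction.
Case B = False:
  (~M) forces M = False.
  Clause (B | M) is falsified — contradiction.
Both cases fail, so the formula is unsatisfiable.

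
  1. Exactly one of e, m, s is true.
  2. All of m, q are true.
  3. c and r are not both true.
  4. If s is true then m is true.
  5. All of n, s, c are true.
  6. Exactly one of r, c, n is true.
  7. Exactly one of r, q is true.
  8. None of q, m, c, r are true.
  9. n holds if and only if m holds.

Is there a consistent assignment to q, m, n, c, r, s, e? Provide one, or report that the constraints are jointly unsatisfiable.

UNSATISFIABLE

Case q = True:
  Constraint (8) is violated (q=T) — contradiction.
Case q = False:
  Constraint (2) is violated (q=F) — contradiction.
Both cases fail — unsatisfiable.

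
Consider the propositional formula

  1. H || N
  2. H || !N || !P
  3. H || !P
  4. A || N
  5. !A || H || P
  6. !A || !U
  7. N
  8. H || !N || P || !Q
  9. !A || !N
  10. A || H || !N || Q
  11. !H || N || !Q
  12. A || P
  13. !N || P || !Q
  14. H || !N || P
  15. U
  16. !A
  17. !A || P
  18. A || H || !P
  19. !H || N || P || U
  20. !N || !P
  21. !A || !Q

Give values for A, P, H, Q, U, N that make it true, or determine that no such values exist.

No satisfying assignment exists.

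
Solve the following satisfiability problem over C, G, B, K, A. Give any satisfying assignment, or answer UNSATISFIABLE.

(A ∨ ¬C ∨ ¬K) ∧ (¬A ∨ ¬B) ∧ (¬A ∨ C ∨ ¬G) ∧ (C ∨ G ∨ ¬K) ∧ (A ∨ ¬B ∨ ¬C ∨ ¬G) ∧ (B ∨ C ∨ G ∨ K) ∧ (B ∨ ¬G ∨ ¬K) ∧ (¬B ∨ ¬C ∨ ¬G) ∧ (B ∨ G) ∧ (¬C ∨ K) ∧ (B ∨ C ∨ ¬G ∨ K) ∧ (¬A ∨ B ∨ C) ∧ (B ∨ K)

C = False, G = True, B = True, K = False, A = False

Try C = True:
  (¬C ∨ K) forces K = True.
  (A ∨ ¬C ∨ ¬K) forces A = True.
  (¬A ∨ ¬B) forces B = False.
  (B ∨ ¬G ∨ ¬K) forces G = False.
  clause (B ∨ G) is falsified — backtrack.
So C = False.
Set G = True.
  then (¬A ∨ C ∨ ¬G) forces A = False.
Try B = False:
  (B ∨ ¬G ∨ ¬K) forces K = False.
  clause (B ∨ C ∨ ¬G ∨ K) is falsified — backtrack.
So B = True.
Set K = False.
All clauses satisfied.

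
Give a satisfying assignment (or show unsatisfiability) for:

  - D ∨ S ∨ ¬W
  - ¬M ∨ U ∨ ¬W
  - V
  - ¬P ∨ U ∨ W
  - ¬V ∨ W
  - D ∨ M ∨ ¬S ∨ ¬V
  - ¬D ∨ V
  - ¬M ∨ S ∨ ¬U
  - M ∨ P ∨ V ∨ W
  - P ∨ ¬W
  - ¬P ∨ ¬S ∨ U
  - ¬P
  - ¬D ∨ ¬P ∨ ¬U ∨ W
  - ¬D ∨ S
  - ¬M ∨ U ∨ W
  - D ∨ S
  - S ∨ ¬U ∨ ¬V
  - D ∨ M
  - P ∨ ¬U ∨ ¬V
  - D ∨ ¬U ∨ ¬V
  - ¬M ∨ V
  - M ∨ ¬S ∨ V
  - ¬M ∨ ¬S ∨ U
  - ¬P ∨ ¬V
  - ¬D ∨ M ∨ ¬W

Case P = True:
  Clause (¬P) is falsified — contradiction.
Case P = False:
  (V) forces V = True.
  (¬V ∨ W) forces W = True.
  Clause (P ∨ ¬W) is falsified — contradiction.
Both cases fail, so the formula is unsatisfiable.

No satisfying assignment exists.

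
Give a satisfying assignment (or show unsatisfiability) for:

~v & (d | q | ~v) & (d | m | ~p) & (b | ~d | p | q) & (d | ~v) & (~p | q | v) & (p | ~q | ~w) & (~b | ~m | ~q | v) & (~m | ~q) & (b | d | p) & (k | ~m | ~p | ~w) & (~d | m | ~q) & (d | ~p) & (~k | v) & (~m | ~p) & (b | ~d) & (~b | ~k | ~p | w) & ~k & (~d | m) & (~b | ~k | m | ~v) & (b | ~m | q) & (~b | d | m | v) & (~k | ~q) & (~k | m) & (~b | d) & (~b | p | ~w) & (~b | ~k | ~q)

p: False, b: True, v: False, m: True, k: False, q: False, w: False, d: True

Unit clause (~v) forces v = False.
In (~k | v) only ~k is left, so k = False.
Set p = False.
Set b = True.
  then (~b | d) forces d = True.
  then (~b | p | ~w) forces w = False.
  then (~d | m) forces m = True.
  then (~b | ~m | ~q | v) forces q = False.
All clauses satisfied.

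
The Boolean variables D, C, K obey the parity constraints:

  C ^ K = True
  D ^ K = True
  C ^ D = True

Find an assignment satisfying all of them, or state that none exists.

UNSATISFIABLE

Adding constraints 1, 2, 3 mod 2: every variable appears an even number of times on the left, so the left side is 0.
But the right sides sum to 1 (mod 2). 0 ≠ 1 — the system is inconsistent.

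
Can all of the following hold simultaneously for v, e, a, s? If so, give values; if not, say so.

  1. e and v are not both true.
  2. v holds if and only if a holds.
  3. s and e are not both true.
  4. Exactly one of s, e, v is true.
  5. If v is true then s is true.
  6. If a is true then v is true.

v=F, e=T, a=F, s=F

  (1) e=T, v=F — not both ✓
  (2) v=F, a=F — same ✓
  (3) s=F, e=T — not both ✓
  (4) {s, e, v}: 1 true — exactly one ✓
  (5) v=F ⇒ s: vacuous ✓
  (6) a=F ⇒ v: vacuous ✓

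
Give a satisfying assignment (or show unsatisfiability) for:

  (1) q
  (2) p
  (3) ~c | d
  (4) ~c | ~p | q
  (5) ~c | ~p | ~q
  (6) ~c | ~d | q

Unit clause (q) forces q = True.
Unit clause (p) forces p = True.
In (~c | ~p | ~q) only ~c is left, so c = False.
Set d = True.
Check each clause:
  (q): q holds.
  (p): p holds.
  (~c | d): ~c holds.
  (~c | ~p | q): ~c holds.
  (~c | ~p | ~q): ~c holds.
  (~c | ~d | q): ~c holds.
All clauses satisfied.

d = True; q = True; p = True; c = False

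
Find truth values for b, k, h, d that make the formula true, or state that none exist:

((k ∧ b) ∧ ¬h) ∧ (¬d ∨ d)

b = True, k = True, h = False, d = True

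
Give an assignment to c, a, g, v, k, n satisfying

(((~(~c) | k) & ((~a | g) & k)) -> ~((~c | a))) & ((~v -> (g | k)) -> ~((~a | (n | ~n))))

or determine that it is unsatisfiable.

c=F, a=T, g=F, v=F, k=F, n=T

  ((~(~c) | k) & ((~a | g) & k)) -> ~((~c | a)) = True
    (~(~c) | k) & ((~a | g) & k) = False
      ~(~c) | k = False
        ~(~c) = False
          ~c = True
      (~a | g) & k = False
        ~a | g = False
          ~a = False
    ~((~c | a)) = False
      ~c | a = True
        ~c = True
  (~v -> (g | k)) -> ~((~a | (n | ~n))) = True
    ~v -> (g | k) = False
      ~v = True
      g | k = False
    ~((~a | (n | ~n))) = False
      ~a | (n | ~n) = True
        ~a = False
        n | ~n = True
          ~n = False
Both conjuncts True, so the formula holds.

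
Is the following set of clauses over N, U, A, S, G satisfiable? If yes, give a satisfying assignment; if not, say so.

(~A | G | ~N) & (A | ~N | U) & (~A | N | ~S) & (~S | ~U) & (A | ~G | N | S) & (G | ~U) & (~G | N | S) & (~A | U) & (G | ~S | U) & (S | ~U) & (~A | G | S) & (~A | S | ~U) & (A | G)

N: False, U: False, A: False, S: True, G: True

Set N = False.
Try U = True:
  (~S | ~U) forces S = False.
  clause (S | ~U) is falsified — backtrack.
So U = False.
  then (~A | U) forces A = False.
  then (A | G) forces G = True.
  then (A | ~G | N | S) forces S = True.
All clauses satisfied.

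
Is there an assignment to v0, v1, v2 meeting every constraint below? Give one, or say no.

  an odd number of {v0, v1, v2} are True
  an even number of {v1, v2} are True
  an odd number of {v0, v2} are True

v0 = True, v1 = False, v2 = False

{v0, v1, v2}: 1 true → odd ✓
{v1, v2}: 0 true → even ✓
{v0, v2}: 1 true → odd ✓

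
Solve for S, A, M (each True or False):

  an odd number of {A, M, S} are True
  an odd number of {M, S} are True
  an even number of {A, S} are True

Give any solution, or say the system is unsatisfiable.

S = False, A = False, M = True

{A, M, S}: 1 true → odd ✓
{M, S}: 1 true → odd ✓
{A, S}: 0 true → even ✓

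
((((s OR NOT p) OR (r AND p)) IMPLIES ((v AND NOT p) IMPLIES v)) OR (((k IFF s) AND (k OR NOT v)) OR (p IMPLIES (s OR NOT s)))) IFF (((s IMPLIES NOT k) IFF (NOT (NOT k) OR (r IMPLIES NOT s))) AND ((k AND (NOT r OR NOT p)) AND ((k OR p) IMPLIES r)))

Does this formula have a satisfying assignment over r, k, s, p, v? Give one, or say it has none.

r: True, k: True, s: False, p: False, v: False

  ((((s OR NOT p) OR (r AND p)) IMPLIES ((v AND NOT p) IMPLIES v)) OR (((k IFF s) AND (k OR NOT v)) OR (p IMPLIES (s OR NOT s)))) IFF (((s IMPLIES NOT k) IFF (NOT (NOT k) OR (r IMPLIES NOT s))) AND ((k AND (NOT r OR NOT p)) AND ((k OR p) IMPLIES r))) = True
    (((s OR NOT p) OR (r AND p)) IMPLIES ((v AND NOT p) IMPLIES v)) OR (((k IFF s) AND (k OR NOT v)) OR (p IMPLIES (s OR NOT s))) = True
      ((s OR NOT p) OR (r AND p)) IMPLIES ((v AND NOT p) IMPLIES v) = True
        (s OR NOT p) OR (r AND p) = True
          s OR NOT p = True
            NOT p = True
          r AND p = False
        (v AND NOT p) IMPLIES v = True
          v AND NOT p = False
            NOT p = True
      ((k IFF s) AND (k OR NOT v)) OR (p IMPLIES (s OR NOT s)) = True
        (k IFF s) AND (k OR NOT v) = False
          k IFF s = False
          k OR NOT v = True
            NOT v = True
        p IMPLIES (s OR NOT s) = True
          s OR NOT s = True
            NOT s = True
    ((s IMPLIES NOT k) IFF (NOT (NOT k) OR (r IMPLIES NOT s))) AND ((k AND (NOT r OR NOT p)) AND ((k OR p) IMPLIES r)) = True
      (s IMPLIES NOT k) IFF (NOT (NOT k) OR (r IMPLIES NOT s)) = True
        s IMPLIES NOT k = True
          NOT k = False
        NOT (NOT k) OR (r IMPLIES NOT s) = True
          NOT (NOT k) = True
            NOT k = False
          r IMPLIES NOT s = True
            NOT s = True
      (k AND (NOT r OR NOT p)) AND ((k OR p) IMPLIES r) = True
        k AND (NOT r OR NOT p) = True
          NOT r OR NOT p = True
            NOT r = False
            NOT p = True
        (k OR p) IMPLIES r = True
          k OR p = True
The formula evaluates to True.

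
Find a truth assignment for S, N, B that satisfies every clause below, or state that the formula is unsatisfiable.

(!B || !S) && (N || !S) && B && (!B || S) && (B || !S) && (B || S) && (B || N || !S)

Unsatisfiable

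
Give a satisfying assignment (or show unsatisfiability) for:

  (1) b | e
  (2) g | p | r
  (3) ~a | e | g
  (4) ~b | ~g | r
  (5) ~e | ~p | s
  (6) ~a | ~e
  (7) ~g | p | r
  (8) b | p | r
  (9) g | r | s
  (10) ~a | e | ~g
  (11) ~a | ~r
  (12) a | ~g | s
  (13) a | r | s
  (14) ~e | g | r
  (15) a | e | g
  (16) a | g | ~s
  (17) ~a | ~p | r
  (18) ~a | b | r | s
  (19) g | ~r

e=F; r=T; g=T; s=T; a=F; p=F; b=T

Set e = False.
  then (b | e) forces b = True.
Try r = False:
  (~b | ~g | r) forces g = False.
  (g | p | r) forces p = True.
  (~a | e | g) forces a = False.
  clause (a | e | g) is falsified — backtrack.
So r = True.
  then (~a | ~r) forces a = False.
  then (a | e | g) forces g = True.
  then (a | ~g | s) forces s = True.
Set p = False.
All clauses satisfied.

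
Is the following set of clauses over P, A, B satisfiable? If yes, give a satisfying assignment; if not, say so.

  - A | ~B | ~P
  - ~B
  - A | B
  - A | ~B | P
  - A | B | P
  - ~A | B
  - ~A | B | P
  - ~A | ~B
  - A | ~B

The formula is unsatisfiable.

Case B = True:
  Clause (~B) is falsified — contradiction.
Case B = False:
  (A | B) forces A = True.
  Clause (~A | B) is falsified — contradiction.
Both cases fail, so the formula is unsatisfiable.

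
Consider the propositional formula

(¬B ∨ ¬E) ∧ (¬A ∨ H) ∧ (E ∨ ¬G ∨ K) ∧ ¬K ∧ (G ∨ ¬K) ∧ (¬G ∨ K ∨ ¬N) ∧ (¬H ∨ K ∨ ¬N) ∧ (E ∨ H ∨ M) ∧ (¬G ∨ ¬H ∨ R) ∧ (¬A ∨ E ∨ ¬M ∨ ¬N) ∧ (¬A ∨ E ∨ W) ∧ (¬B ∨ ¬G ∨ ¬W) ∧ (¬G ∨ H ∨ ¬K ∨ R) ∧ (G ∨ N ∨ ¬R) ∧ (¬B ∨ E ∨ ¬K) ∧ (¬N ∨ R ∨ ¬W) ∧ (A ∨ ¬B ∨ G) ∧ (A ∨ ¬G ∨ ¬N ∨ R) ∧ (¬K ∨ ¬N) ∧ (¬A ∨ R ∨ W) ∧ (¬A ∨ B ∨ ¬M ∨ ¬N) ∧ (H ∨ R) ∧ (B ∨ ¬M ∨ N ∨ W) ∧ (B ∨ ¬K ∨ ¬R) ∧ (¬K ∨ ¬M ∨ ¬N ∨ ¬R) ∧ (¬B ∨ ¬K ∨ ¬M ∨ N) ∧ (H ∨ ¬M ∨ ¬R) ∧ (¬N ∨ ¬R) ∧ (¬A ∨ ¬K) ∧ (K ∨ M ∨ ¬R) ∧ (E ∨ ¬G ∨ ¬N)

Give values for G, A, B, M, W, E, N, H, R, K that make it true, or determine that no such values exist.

G = False, A = True, B = False, M = True, W = True, E = False, N = False, H = True, R = False, K = False

Unit clause (¬K) forces K = False.
Set G = False.
Set A = True.
  then (¬A ∨ H) forces H = True.
  then (¬H ∨ K ∨ ¬N) forces N = False.
  then (G ∨ N ∨ ¬R) forces R = False.
  then (¬A ∨ R ∨ W) forces W = True.
Set B = False.
Set M = True.
Set E = False.
All clauses satisfied.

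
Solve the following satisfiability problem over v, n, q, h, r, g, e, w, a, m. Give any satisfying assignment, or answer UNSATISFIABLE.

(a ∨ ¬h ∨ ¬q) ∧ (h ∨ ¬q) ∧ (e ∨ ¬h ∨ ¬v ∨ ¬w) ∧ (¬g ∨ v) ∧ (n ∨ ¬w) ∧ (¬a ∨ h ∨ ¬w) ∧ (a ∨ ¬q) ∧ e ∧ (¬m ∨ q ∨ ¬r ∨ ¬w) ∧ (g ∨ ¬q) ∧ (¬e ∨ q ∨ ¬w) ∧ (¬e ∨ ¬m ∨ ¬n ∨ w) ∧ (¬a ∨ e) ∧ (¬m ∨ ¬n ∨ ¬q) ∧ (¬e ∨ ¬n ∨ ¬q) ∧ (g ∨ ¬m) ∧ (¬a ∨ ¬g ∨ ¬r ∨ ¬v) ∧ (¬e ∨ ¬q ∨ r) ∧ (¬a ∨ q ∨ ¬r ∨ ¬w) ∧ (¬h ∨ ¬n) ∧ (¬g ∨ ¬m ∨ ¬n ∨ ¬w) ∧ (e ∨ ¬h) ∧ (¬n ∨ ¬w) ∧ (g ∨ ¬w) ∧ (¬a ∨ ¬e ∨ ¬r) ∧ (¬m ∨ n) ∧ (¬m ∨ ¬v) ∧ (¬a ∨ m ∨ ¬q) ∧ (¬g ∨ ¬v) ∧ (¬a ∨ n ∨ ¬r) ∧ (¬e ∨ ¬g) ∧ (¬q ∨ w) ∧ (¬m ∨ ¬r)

Unit clause (e) forces e = True.
In (¬e ∨ ¬g) only ¬g is left, so g = False.
In (g ∨ ¬q) only ¬q is left, so q = False.
In (¬e ∨ q ∨ ¬w) only ¬w is left, so w = False.
In (g ∨ ¬m) only ¬m is left, so m = False.
Set v = False.
Set n = True.
  then (¬h ∨ ¬n) forces h = False.
Set r = False.
Set a = True.
All clauses satisfied.

v = False, n = True, q = False, h = False, r = False, g = False, e = True, w = False, a = True, m = False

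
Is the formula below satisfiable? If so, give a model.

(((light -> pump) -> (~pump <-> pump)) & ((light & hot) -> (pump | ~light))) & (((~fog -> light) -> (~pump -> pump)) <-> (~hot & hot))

light = True; fog = True; hot = False; pump = False

  ((light -> pump) -> (~pump <-> pump)) & ((light & hot) -> (pump | ~light)) = True
    (light -> pump) -> (~pump <-> pump) = True
      light -> pump = False
      ~pump <-> pump = False
        ~pump = True
    (light & hot) -> (pump | ~light) = True
      light & hot = False
      pump | ~light = False
        ~light = False
  ((~fog -> light) -> (~pump -> pump)) <-> (~hot & hot) = True
    (~fog -> light) -> (~pump -> pump) = False
      ~fog -> light = True
        ~fog = False
      ~pump -> pump = False
        ~pump = True
    ~hot & hot = False
      ~hot = True
Both conjuncts True, so the formula holds.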